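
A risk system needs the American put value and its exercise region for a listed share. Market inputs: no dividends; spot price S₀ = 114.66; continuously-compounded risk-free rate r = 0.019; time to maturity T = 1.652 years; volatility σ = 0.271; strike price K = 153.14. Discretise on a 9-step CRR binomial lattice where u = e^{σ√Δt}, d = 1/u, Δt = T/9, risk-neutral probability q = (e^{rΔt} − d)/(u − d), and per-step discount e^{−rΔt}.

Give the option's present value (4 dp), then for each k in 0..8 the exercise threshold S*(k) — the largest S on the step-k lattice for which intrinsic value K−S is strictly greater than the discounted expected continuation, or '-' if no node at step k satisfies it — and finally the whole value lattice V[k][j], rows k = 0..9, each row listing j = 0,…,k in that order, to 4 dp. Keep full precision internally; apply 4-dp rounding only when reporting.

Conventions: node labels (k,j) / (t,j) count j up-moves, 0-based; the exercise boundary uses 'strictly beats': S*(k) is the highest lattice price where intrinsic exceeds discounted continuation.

Δt=0.18356  u=1.12311  d=0.89038  q=0.48602  discount=0.99652
step 9 (expiry): payoffs max(K−S,0) = 112.8130 102.2721 88.9759 72.2043 51.0489 24.3637 0.0000 0.0000 0.0000 0.0000
step 8: (k=8,j=0): S=45.2918, K−S=107.8482, hold=107.3150 ⇒ V=107.8482 exercise | (k=8,j=1): S=57.1305, K−S=96.0095, hold=95.4764 ⇒ V=96.0095 exercise | (k=8,j=2): S=72.0636, K−S=81.0764, hold=80.5433 ⇒ V=81.0764 exercise | (k=8,j=3): S=90.9000, K−S=62.2400, hold=61.7068 ⇒ V=62.2400 exercise | (k=8,j=4): S=114.6600, K−S=38.4800, hold=37.9468 ⇒ V=38.4800 exercise | (k=8,j=5): S=144.6305, K−S=8.5095, hold=12.4789 ⇒ V=12.4789 continue | (k=8,j=6): S=182.4349, K−S=0.0000, hold=0.0000 ⇒ V=0.0000 continue | (k=8,j=7): S=230.1209, K−S=0.0000, hold=0.0000 ⇒ V=0.0000 continue | (k=8,j=8): S=290.2712, K−S=0.0000, hold=0.0000 ⇒ V=0.0000 continue  boundary S*=114.6600
step 7: (k=7,j=0): S=50.8679, K−S=102.2721, hold=101.7389 ⇒ V=102.2721 exercise | (k=7,j=1): S=64.1641, K−S=88.9759, hold=88.4428 ⇒ V=88.9759 exercise | (k=7,j=2): S=80.9357, K−S=72.2043, hold=71.6712 ⇒ V=72.2043 exercise | (k=7,j=3): S=102.0911, K−S=51.0489, hold=50.5157 ⇒ V=51.0489 exercise | (k=7,j=4): S=128.7763, K−S=24.3637, hold=25.7530 ⇒ V=25.7530 continue | (k=7,j=5): S=162.4366, K−S=0.0000, hold=6.3916 ⇒ V=6.3916 continue | (k=7,j=6): S=204.8953, K−S=0.0000, hold=0.0000 ⇒ V=0.0000 continue | (k=7,j=7): S=258.4521, K−S=0.0000, hold=0.0000 ⇒ V=0.0000 continue  boundary S*=102.0911
step 6: (k=6,j=0): S=57.1305, K−S=96.0095, hold=95.4764 ⇒ V=96.0095 exercise | (k=6,j=1): S=72.0636, K−S=81.0764, hold=80.5433 ⇒ V=81.0764 exercise | (k=6,j=2): S=90.9000, K−S=62.2400, hold=61.7068 ⇒ V=62.2400 exercise | (k=6,j=3): S=114.6600, K−S=38.4800, hold=38.6197 ⇒ V=38.6197 continue | (k=6,j=4): S=144.6305, K−S=8.5095, hold=16.2862 ⇒ V=16.2862 continue | (k=6,j=5): S=182.4349, K−S=0.0000, hold=3.2737 ⇒ V=3.2737 continue | (k=6,j=6): S=230.1209, K−S=0.0000, hold=0.0000 ⇒ V=0.0000 continue  boundary S*=90.9000
step 5: (k=5,j=0): S=64.1641, K−S=88.9759, hold=88.4428 ⇒ V=88.9759 exercise | (k=5,j=1): S=80.9357, K−S=72.2043, hold=71.6712 ⇒ V=72.2043 exercise | (k=5,j=2): S=102.0911, K−S=51.0489, hold=50.5834 ⇒ V=51.0489 exercise | (k=5,j=3): S=128.7763, K−S=24.3637, hold=27.6686 ⇒ V=27.6686 continue | (k=5,j=4): S=162.4366, K−S=0.0000, hold=9.9272 ⇒ V=9.9272 continue | (k=5,j=5): S=204.8953, K−S=0.0000, hold=1.6768 ⇒ V=1.6768 continue  boundary S*=102.0911
step 4: (k=4,j=0): S=72.0636, K−S=81.0764, hold=80.5433 ⇒ V=81.0764 exercise | (k=4,j=1): S=90.9000, K−S=62.2400, hold=61.7068 ⇒ V=62.2400 exercise | (k=4,j=2): S=114.6600, K−S=38.4800, hold=39.5475 ⇒ V=39.5475 continue | (k=4,j=3): S=144.6305, K−S=8.5095, hold=18.9796 ⇒ V=18.9796 continue | (k=4,j=4): S=182.4349, K−S=0.0000, hold=5.8968 ⇒ V=5.8968 continue  boundary S*=90.9000
step 3: (k=3,j=0): S=80.9357, K−S=72.2043, hold=71.6712 ⇒ V=72.2043 exercise | (k=3,j=1): S=102.0911, K−S=51.0489, hold=51.0327 ⇒ V=51.0489 exercise | (k=3,j=2): S=128.7763, K−S=24.3637, hold=29.4483 ⇒ V=29.4483 continue | (k=3,j=3): S=162.4366, K−S=0.0000, hold=12.5772 ⇒ V=12.5772 continue  boundary S*=102.0911
step 2: (k=2,j=0): S=90.9000, K−S=62.2400, hold=61.7068 ⇒ V=62.2400 exercise | (k=2,j=1): S=114.6600, K−S=38.4800, hold=40.4094 ⇒ V=40.4094 continue | (k=2,j=2): S=144.6305, K−S=8.5095, hold=21.1747 ⇒ V=21.1747 continue  boundary S*=90.9000
step 1: (k=1,j=0): S=102.0911, K−S=51.0489, hold=51.4502 ⇒ V=51.4502 continue | (k=1,j=1): S=128.7763, K−S=24.3637, hold=30.9529 ⇒ V=30.9529 continue  boundary S*=-
step 0: (k=0,j=0): S=114.6600, K−S=38.4800, hold=41.3437 ⇒ V=41.3437 continue  boundary S*=-

price = 41.3437
boundary = - - 90.9000 102.0911 90.9000 102.0911 90.9000 102.0911 114.6600
tree:
41.3437
51.4502 30.9529
62.2400 40.4094 21.1747
72.2043 51.0489 29.4483 12.5772
81.0764 62.2400 39.5475 18.9796 5.8968
88.9759 72.2043 51.0489 27.6686 9.9272 1.6768
96.0095 81.0764 62.2400 38.6197 16.2862 3.2737 0.0000
102.2721 88.9759 72.2043 51.0489 25.7530 6.3916 0.0000 0.0000
107.8482 96.0095 81.0764 62.2400 38.4800 12.4789 0.0000 0.0000 0.0000
112.8130 102.2721 88.9759 72.2043 51.0489 24.3637 0.0000 0.0000 0.0000 0.0000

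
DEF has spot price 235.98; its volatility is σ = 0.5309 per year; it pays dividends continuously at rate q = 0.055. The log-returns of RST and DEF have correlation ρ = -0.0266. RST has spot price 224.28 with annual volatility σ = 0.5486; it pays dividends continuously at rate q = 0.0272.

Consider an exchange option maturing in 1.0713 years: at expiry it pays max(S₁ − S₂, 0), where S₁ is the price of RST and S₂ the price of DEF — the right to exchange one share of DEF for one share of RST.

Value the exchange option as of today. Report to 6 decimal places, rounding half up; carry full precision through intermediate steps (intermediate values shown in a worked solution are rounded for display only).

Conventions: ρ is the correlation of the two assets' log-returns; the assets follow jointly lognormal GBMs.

exchange price = 66.187144

σ_eff = √(σ₁² + σ₂² − 2ρσ₁σ₂) = √(0.5486² + 0.5309² − 2·-0.0266·0.5486·0.5309) = 0.773506
d₁ = (ln(S₁/S₂) + (q₂ − q₁ + σ_eff²/2)T) / (σ_eff√T) = (ln(224.28/235.98) + (0.055 − 0.0272 + 0.299156)·1.0713) / 0.800607 = 0.373986
d₂ = d₁ − σ_eff√T = 0.373986 − 0.800607 = -0.426620
N(d₁) = 0.645793,  N(d₂) = 0.334828
V = S₁·e^{−q₁T}·N(d₁) − S₂·e^{−q₂T}·N(d₂) = 140.678790 − 74.491646 = 66.187144
Key observation: no risk-free rate is needed — with the second asset as numeraire the exchange option is a call on the ratio S₁/S₂, and r cancels out of the value.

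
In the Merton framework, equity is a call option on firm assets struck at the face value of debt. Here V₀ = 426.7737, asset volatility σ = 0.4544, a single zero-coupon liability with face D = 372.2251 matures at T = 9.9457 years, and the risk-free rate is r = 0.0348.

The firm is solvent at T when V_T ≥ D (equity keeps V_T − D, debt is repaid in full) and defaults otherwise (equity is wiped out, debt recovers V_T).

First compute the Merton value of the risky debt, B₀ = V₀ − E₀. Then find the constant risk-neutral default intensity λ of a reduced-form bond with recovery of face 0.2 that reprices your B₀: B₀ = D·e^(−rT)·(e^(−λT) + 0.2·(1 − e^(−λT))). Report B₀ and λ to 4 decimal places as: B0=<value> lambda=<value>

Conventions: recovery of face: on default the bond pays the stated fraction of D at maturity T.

Work the structural quantities from V₀ = 426.7737 against face 372.2251:
d₁ = [ln(V₀/D) + (r + σ²/2)T] / (σ√T)
   = [ln(426.7737/372.2251) + (0.0348 + 0.5·0.4544²)·9.9457] / (0.4544·√9.9457)
   = [0.136755 + 1.372901] / 1.433032 = 1.053470
d₂ = d₁ − σ√T = 1.053470 − 1.433032 = -0.379563
N(d₁) = 0.853937,  N(d₂) = 0.352135,  e^(−rT) = 0.707434
E₀ = V₀·N(d₁) − D·e^(−rT)·N(d₂)
   = 426.7737·0.853937 − 372.2251·0.707434·0.352135 = 271.711997
B₀ = V₀ − E₀ = 426.7737 − 271.711997 = 155.061703
e^(−λT) = (B₀·e^(rT)/D − 0.2)/(1 − 0.2) = (155.0617·1.413559/372.2251 − 0.2)/0.8 = 0.48607610
λ = −ln(0.48607610)/9.9457 = 0.072533

B0=155.0617 lambda=0.0725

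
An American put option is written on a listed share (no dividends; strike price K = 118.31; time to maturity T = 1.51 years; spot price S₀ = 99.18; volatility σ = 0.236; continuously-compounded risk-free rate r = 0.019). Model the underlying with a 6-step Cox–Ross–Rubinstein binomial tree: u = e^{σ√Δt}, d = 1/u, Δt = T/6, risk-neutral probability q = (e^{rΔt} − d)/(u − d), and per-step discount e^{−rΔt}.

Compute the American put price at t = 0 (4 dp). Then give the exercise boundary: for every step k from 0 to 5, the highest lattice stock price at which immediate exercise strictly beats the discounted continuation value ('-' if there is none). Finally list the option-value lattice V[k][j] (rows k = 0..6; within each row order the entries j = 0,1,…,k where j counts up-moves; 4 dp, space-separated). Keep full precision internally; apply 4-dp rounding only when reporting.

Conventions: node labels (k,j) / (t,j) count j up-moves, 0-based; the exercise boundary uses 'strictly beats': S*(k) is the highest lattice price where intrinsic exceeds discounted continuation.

price = 22.7158
boundary = - - 78.2690 88.1063 78.2690 88.1063
tree:
22.7158
30.7702 14.5757
40.0410 21.4458 7.5856
48.7800 30.2037 12.5630 2.4922
56.5432 40.0410 20.0468 4.9162 0.0000
63.4397 48.7800 30.2037 9.6977 0.0000 0.0000
69.5661 56.5432 40.0410 19.1300 0.0000 0.0000 0.0000

params: Δt=0.25167 u=1.12569 d=0.88835 q=0.49063 e^(-rΔt)=0.99523
t_6 payoffs: 69.5661 56.5432 40.0410 19.1300 0.0000 0.0000 0.0000
t_5: node(5,0) S=54.8703 payoff=63.4397 vs cont=62.8753 → 63.4397 [stop]  node(5,1) S=69.5300 payoff=48.7800 vs cont=48.2156 → 48.7800 [stop]  node(5,2) S=88.1063 payoff=30.2037 vs cont=29.6394 → 30.2037 [stop]  node(5,3) S=111.6455 payoff=6.6645 vs cont=9.6977 → 9.6977 [wait]  node(5,4) S=141.4738 payoff=0.0000 vs cont=0.0000 → 0.0000 [wait]  node(5,5) S=179.2712 payoff=0.0000 vs cont=0.0000 → 0.0000 [wait]  ⇒ S*(5)=88.1063
t_4: node(4,0) S=61.7668 payoff=56.5432 vs cont=55.9789 → 56.5432 [stop]  node(4,1) S=78.2690 payoff=40.0410 vs cont=39.4767 → 40.0410 [stop]  node(4,2) S=99.1800 payoff=19.1300 vs cont=20.0468 → 20.0468 [wait]  node(4,3) S=125.6778 payoff=0.0000 vs cont=4.9162 → 4.9162 [wait]  node(4,4) S=159.2551 payoff=0.0000 vs cont=0.0000 → 0.0000 [wait]  ⇒ S*(4)=78.2690
t_3: node(3,0) S=69.5300 payoff=48.7800 vs cont=48.2156 → 48.7800 [stop]  node(3,1) S=88.1063 payoff=30.2037 vs cont=30.0870 → 30.2037 [stop]  node(3,2) S=111.6455 payoff=6.6645 vs cont=12.5630 → 12.5630 [wait]  node(3,3) S=141.4738 payoff=0.0000 vs cont=2.4922 → 2.4922 [wait]  ⇒ S*(3)=88.1063
t_2: node(2,0) S=78.2690 payoff=40.0410 vs cont=39.4767 → 40.0410 [stop]  node(2,1) S=99.1800 payoff=19.1300 vs cont=21.4458 → 21.4458 [wait]  node(2,2) S=125.6778 payoff=0.0000 vs cont=7.5856 → 7.5856 [wait]  ⇒ S*(2)=78.2690
t_1: node(1,0) S=88.1063 payoff=30.2037 vs cont=30.7702 → 30.7702 [wait]  node(1,1) S=111.6455 payoff=6.6645 vs cont=14.5757 → 14.5757 [wait]  ⇒ S*(1)=-
t_0: node(0,0) S=99.1800 payoff=19.1300 vs cont=22.7158 → 22.7158 [wait]  ⇒ S*(0)=-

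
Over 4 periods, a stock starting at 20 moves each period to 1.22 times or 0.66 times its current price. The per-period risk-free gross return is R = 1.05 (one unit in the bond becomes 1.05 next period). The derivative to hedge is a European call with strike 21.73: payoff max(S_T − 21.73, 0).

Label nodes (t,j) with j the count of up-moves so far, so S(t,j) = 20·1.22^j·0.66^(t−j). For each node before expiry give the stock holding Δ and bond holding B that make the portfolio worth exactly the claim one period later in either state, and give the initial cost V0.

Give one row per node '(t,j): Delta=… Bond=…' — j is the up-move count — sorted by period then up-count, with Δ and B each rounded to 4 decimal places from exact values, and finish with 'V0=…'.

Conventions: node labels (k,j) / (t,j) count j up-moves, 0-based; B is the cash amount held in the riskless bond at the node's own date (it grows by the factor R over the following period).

Risk-neutral probability p* = (R−d)/(u−d) = (1.05−0.66)/(1.22−0.66) = 0.6964.
Expiry values: V(4,0)=0.0000, V(4,1)=0.0000, V(4,2)=0.0000, V(4,3)=2.2392, V(4,4)=22.5767
(3,0): S=5.7499. Δ = (V_up−V_dn)/(S_up−S_dn) = (0.0000−0.0000)/(7.0149−3.7949) = 0.0000. V = [p*·0.0000 + (1−p*)·0.0000]/1.05 = 0.0000. B = V − Δ·S = 0.0000.
(3,1): S=10.6286. Δ = (V_up−V_dn)/(S_up−S_dn) = (0.0000−0.0000)/(12.9669−7.0149) = 0.0000. V = [p*·0.0000 + (1−p*)·0.0000]/1.05 = 0.0000. B = V − Δ·S = 0.0000.
(3,2): S=19.6469. Δ = (V_up−V_dn)/(S_up−S_dn) = (2.2392−0.0000)/(23.9692−12.9669) = 0.2035. V = [p*·2.2392 + (1−p*)·0.0000]/1.05 = 1.4852. B = V − Δ·S = -2.5134.
(3,3): S=36.3170. Δ = (V_up−V_dn)/(S_up−S_dn) = (22.5767−2.2392)/(44.3067−23.9692) = 1.0000. V = [p*·22.5767 + (1−p*)·2.2392]/1.05 = 15.6217. B = V − Δ·S = -20.6952.
(2,0): S=8.7120. Δ = (V_up−V_dn)/(S_up−S_dn) = (0.0000−0.0000)/(10.6286−5.7499) = 0.0000. V = [p*·0.0000 + (1−p*)·0.0000]/1.05 = 0.0000. B = V − Δ·S = 0.0000.
(2,1): S=16.1040. Δ = (V_up−V_dn)/(S_up−S_dn) = (1.4852−0.0000)/(19.6469−10.6286) = 0.1647. V = [p*·1.4852 + (1−p*)·0.0000]/1.05 = 0.9851. B = V − Δ·S = -1.6670.
(2,2): S=29.7680. Δ = (V_up−V_dn)/(S_up−S_dn) = (15.6217−1.4852)/(36.3170−19.6469) = 0.8480. V = [p*·15.6217 + (1−p*)·1.4852]/1.05 = 10.7907. B = V − Δ·S = -14.4531.
(1,0): S=13.2000. Δ = (V_up−V_dn)/(S_up−S_dn) = (0.9851−0.0000)/(16.1040−8.7120) = 0.1333. V = [p*·0.9851 + (1−p*)·0.0000]/1.05 = 0.6534. B = V − Δ·S = -1.1057.
(1,1): S=24.4000. Δ = (V_up−V_dn)/(S_up−S_dn) = (10.7907−0.9851)/(29.7680−16.1040) = 0.7176. V = [p*·10.7907 + (1−p*)·0.9851]/1.05 = 7.4419. B = V − Δ·S = -10.0682.
(0,0): S=20.0000. Δ = (V_up−V_dn)/(S_up−S_dn) = (7.4419−0.6534)/(24.4000−13.2000) = 0.6061. V = [p*·7.4419 + (1−p*)·0.6534]/1.05 = 5.1249. B = V − Δ·S = -6.9976.
Verification: the root portfolio costs Δ(0,0)·S0 + B(0,0) = 5.1249, matching V0.

(0,0): Delta=0.6061 Bond=-6.9976
(1,0): Delta=0.1333 Bond=-1.1057
(1,1): Delta=0.7176 Bond=-10.0682
(2,0): Delta=0.0000 Bond=0.0000
(2,1): Delta=0.1647 Bond=-1.6670
(2,2): Delta=0.8480 Bond=-14.4531
(3,0): Delta=0.0000 Bond=0.0000
(3,1): Delta=0.0000 Bond=0.0000
(3,2): Delta=0.2035 Bond=-2.5134
(3,3): Delta=1.0000 Bond=-20.6952
V0=5.1249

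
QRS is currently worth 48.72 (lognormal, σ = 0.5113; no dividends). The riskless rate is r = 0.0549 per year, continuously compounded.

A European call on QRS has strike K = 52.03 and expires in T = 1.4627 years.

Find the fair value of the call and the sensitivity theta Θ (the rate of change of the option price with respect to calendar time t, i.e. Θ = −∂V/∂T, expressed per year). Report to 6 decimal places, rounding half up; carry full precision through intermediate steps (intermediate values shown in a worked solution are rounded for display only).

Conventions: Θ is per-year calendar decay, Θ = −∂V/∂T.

σ√T = 0.5113·√1.4627 = 0.618377
d₁ = (ln(S/K) + (r+σ²/2)T) / (σ√T) = (ln(48.72/52.03) + (0.0549+0.5113²/2)·1.4627) / 0.618377 = (-0.065731 + 0.271497) / 0.618377 = 0.332752
d₂ = d₁ − σ√T = 0.332752 − 0.618377 = -0.285625
e^{−rT} = 0.922837
N(d₁) = 0.630339,  N(d₂) = 0.387583
Call price V = S·N(d₁) − K·e^{−rT}·N(d₂) = 30.710137 − 18.609877 = 12.100260
φ(d₁) = (1/√(2π))·e^{−d₁²/2} = 0.377456
Θ = −S·φ(d₁)·σ/(2√T) − r·K·e^{−rT}·N(d₂) = −3.887246 − 1.021682 = -4.908929

price = 12.100260
Θ = -4.908929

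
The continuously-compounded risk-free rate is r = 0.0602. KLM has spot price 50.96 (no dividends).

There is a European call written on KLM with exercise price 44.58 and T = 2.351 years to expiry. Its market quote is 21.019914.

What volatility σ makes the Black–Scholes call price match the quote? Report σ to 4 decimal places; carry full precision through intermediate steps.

sigma = 0.5296

At σ = 0.5296 the Black–Scholes value reproduces the quote:
σ√T = 0.5296·√2.351 = 0.812034
d₁ = (ln(S/K) + (r+σ²/2)T) / (σ√T) = (ln(50.96/44.58) + (0.0602+0.5296²/2)·2.351) / 0.812034 = (0.133756 + 0.471230) / 0.812034 = 0.745025
d₂ = d₁ − σ√T = 0.745025 − 0.812034 = -0.067009
e^{−rT} = 0.868029
N(d₁) = 0.771872,  N(d₂) = 0.473287
V = S·N(d₁) − K·e^{−rT}·N(d₂) = 39.334579 − 18.314665 = 21.019914 (matching the quote); vega is positive throughout, so no other σ reproduces this price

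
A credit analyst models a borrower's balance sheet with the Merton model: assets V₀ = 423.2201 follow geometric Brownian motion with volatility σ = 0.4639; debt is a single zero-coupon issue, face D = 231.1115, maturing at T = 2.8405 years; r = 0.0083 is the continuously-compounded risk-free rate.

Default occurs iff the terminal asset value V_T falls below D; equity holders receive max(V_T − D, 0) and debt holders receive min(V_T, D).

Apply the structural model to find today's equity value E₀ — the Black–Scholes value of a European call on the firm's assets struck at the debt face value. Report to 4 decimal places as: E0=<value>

Work the structural quantities from V₀ = 423.2201 against face 231.1115:
d₁ = [ln(V₀/D) + (r + σ²/2)T] / (σ√T)
   = [ln(423.2201/231.1115) + (0.0083 + 0.5·0.4639²)·2.8405] / (0.4639·√2.8405)
   = [0.604992 + 0.329219] / 0.781847 = 1.194877
d₂ = d₁ − σ√T = 1.194877 − 0.781847 = 0.413030
N(d₁) = 0.883932,  N(d₂) = 0.660208,  e^(−rT) = 0.976700
E₀ = V₀·N(d₁) − D·e^(−rT)·N(d₂)
   = 423.2201·0.883932 − 231.1115·0.976700·0.660208 = 225.071606

E0=225.0716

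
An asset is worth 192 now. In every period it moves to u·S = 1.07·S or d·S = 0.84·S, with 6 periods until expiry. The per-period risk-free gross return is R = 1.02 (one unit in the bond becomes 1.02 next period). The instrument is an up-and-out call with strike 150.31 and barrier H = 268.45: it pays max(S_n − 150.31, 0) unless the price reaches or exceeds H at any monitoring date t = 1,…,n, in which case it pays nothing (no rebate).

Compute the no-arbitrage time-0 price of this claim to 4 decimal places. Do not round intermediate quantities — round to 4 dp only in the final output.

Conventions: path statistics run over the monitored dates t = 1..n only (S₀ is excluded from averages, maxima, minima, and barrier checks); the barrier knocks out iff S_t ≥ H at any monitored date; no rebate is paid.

Under the martingale measure an up-move has probability p* = 0.7826; value the claim as the probability-weighted average of per-path payoffs, discounted 6 periods at R = 1.02.
Enumerate all 2^6 = 64 price paths (U = up ×1.07, D = down ×0.84); each path with k up-moves has probability p*^k·(1−p*)^(6−k).
DDDDDD: M=161.2800, payoff=0.0000, prob=0.000106
UDDDDD: M=205.4400, payoff=0.0000, prob=0.000380
DUDDDD: M=172.5696, payoff=0.0000, prob=0.000380
UUDDDD: M=219.8208, payoff=0.0000, prob=0.001368
DDUDDD: M=161.2800, payoff=0.0000, prob=0.000380
UDUDDD: M=205.4400, payoff=0.0000, prob=0.001368
DUUDDD: M=184.6495, payoff=0.0000, prob=0.001368
UUUDDD: M=235.2083, payoff=0.0000, prob=0.004924
DDDUDD: M=161.2800, payoff=0.0000, prob=0.000380
UDDUDD: M=205.4400, payoff=0.0000, prob=0.001368
DUDUDD: M=172.5696, payoff=0.0000, prob=0.001368
UUDUDD: M=219.8208, payoff=0.0000, prob=0.004924
DDUUDD: M=161.2800, payoff=0.0000, prob=0.001368
UDUUDD: M=205.4400, payoff=0.0000, prob=0.004924
DUUUDD: M=197.5749, payoff=0.0000, prob=0.004924
UUUUDD: M=251.6728, payoff=27.2704, prob=0.017728
DDDDUD: M=161.2800, payoff=0.0000, prob=0.000380
UDDDUD: M=205.4400, payoff=0.0000, prob=0.001368
DUDDUD: M=172.5696, payoff=0.0000, prob=0.001368
UUDDUD: M=219.8208, payoff=0.0000, prob=0.004924
DDUDUD: M=161.2800, payoff=0.0000, prob=0.001368
UDUDUD: M=205.4400, payoff=0.0000, prob=0.004924
DUUDUD: M=184.6495, payoff=0.0000, prob=0.004924
UUUDUD: M=235.2083, payoff=27.2704, prob=0.017728
DDDUUD: M=161.2800, payoff=0.0000, prob=0.001368
UDDUUD: M=205.4400, payoff=0.0000, prob=0.004924
DUDUUD: M=172.5696, payoff=0.0000, prob=0.004924
UUDUUD: M=219.8208, payoff=27.2704, prob=0.017728
DDUUUD: M=165.9629, payoff=0.0000, prob=0.004924
UDUUUD: M=211.4052, payoff=27.2704, prob=0.017728
DUUUUD: M=211.4052, payoff=27.2704, prob=0.017728
UUUUUD: M=269.2899, payoff=0.0000, prob=0.063821
DDDDDU: M=161.2800, payoff=0.0000, prob=0.000380
UDDDDU: M=205.4400, payoff=0.0000, prob=0.001368
DUDDDU: M=172.5696, payoff=0.0000, prob=0.001368
UUDDDU: M=219.8208, payoff=0.0000, prob=0.004924
DDUDDU: M=161.2800, payoff=0.0000, prob=0.001368
UDUDDU: M=205.4400, payoff=0.0000, prob=0.004924
DUUDDU: M=184.6495, payoff=0.0000, prob=0.004924
UUUDDU: M=235.2083, payoff=27.2704, prob=0.017728
DDDUDU: M=161.2800, payoff=0.0000, prob=0.001368
UDDUDU: M=205.4400, payoff=0.0000, prob=0.004924
DUDUDU: M=172.5696, payoff=0.0000, prob=0.004924
UUDUDU: M=219.8208, payoff=27.2704, prob=0.017728
DDUUDU: M=161.2800, payoff=0.0000, prob=0.004924
UDUUDU: M=205.4400, payoff=27.2704, prob=0.017728
DUUUDU: M=197.5749, payoff=27.2704, prob=0.017728
UUUUDU: M=251.6728, payoff=75.8935, prob=0.063821
DDDDUU: M=161.2800, payoff=0.0000, prob=0.001368
UDDDUU: M=205.4400, payoff=0.0000, prob=0.004924
DUDDUU: M=172.5696, payoff=0.0000, prob=0.004924
UUDDUU: M=219.8208, payoff=27.2704, prob=0.017728
DDUDUU: M=161.2800, payoff=0.0000, prob=0.004924
UDUDUU: M=205.4400, payoff=27.2704, prob=0.017728
DUUDUU: M=184.6495, payoff=27.2704, prob=0.017728
UUUDUU: M=235.2083, payoff=75.8935, prob=0.063821
DDDUUU: M=161.2800, payoff=0.0000, prob=0.004924
UDDUUU: M=205.4400, payoff=27.2704, prob=0.017728
DUDUUU: M=177.5804, payoff=27.2704, prob=0.017728
UUDUUU: M=226.2035, payoff=75.8935, prob=0.063821
DDUUUU: M=177.5804, payoff=27.2704, prob=0.017728
UDUUUU: M=226.2035, payoff=75.8935, prob=0.063821
DUUUUU: M=226.2035, payoff=75.8935, prob=0.063821
UUUUUU: M=288.1402, payoff=0.0000, prob=0.229757
Price = Σ prob·payoff / R^6 = 31.469902 / 1.126162 = 27.9444

price = 27.9444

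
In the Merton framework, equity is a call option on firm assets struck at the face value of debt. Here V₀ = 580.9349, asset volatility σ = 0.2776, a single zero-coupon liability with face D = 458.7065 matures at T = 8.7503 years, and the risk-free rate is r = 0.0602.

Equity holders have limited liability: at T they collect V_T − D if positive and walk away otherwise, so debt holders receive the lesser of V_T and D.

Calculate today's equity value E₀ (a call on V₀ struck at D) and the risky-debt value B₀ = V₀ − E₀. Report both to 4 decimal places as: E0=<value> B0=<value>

With assets at 580.9349 and a single debt payment of 458.7065 at 8.7503 years:
d₁ = [ln(V₀/D) + (r + σ²/2)T] / (σ√T)
   = [ln(580.9349/458.7065) + (0.0602 + 0.5·0.2776²)·8.7503] / (0.2776·√8.7503)
   = [0.236228 + 0.863925] / 0.821166 = 1.339745
d₂ = d₁ − σ√T = 1.339745 − 0.821166 = 0.518579
N(d₁) = 0.909836,  N(d₂) = 0.697973,  e^(−rT) = 0.590510
E₀ = V₀·N(d₁) − D·e^(−rT)·N(d₂)
   = 580.9349·0.909836 − 458.7065·0.590510·0.697973 = 339.494843
B₀ = V₀ − E₀ = 580.9349 − 339.494843 = 241.440057

E0=339.4948 B0=241.4401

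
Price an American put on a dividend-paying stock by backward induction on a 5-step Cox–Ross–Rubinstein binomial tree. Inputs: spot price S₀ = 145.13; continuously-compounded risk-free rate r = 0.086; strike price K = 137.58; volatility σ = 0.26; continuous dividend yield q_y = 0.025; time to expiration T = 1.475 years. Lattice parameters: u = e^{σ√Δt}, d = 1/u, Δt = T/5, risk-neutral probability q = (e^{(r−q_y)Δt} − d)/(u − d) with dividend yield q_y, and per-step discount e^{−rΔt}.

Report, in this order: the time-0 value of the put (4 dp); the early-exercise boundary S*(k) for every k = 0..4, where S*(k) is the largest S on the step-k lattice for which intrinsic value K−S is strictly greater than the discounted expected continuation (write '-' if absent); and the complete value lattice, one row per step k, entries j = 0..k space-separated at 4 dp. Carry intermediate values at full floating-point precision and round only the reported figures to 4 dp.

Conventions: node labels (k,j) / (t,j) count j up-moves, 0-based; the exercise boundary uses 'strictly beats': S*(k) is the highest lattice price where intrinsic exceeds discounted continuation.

Δt=0.29500, u=1.15167, d=0.86830, q=0.52883, disc=e^(-rΔt)=0.97495
k=5 terminal: V=max(K-S,0) → 65.9475 42.5701 11.5634 0.0000 0.0000 0.0000
k=4: j=0 S=82.4973 intr=55.0827 cont=52.2424 V=55.0827[EX]; j=1 S=109.4204 intr=28.1596 cont=25.5171 V=28.1596[EX]; j=2 S=145.1300 intr=0.0000 cont=5.3118 V=5.3118[hold]; j=3 S=192.4935 intr=0.0000 cont=0.0000 V=0.0000[hold]; j=4 S=255.3141 intr=0.0000 cont=0.0000 V=0.0000[hold]  S*(4)=109.4204
k=3: j=0 S=95.0099 intr=42.5701 cont=39.8217 V=42.5701[EX]; j=1 S=126.0166 intr=11.5634 cont=15.6742 V=15.6742[hold]; j=2 S=167.1424 intr=0.0000 cont=2.4401 V=2.4401[hold]; j=3 S=221.6896 intr=0.0000 cont=0.0000 V=0.0000[hold]  S*(3)=95.0099
k=2: j=0 S=109.4204 intr=28.1596 cont=27.6365 V=28.1596[EX]; j=1 S=145.1300 intr=0.0000 cont=8.4582 V=8.4582[hold]; j=2 S=192.4935 intr=0.0000 cont=1.1209 V=1.1209[hold]  S*(2)=109.4204
k=1: j=0 S=126.0166 intr=11.5634 cont=17.2964 V=17.2964[hold]; j=1 S=167.1424 intr=0.0000 cont=4.4633 V=4.4633[hold]  S*(1)=-
k=0: j=0 S=145.1300 intr=0.0000 cont=10.2466 V=10.2466[hold]  S*(0)=-

price = 10.2466
boundary = - - 109.4204 95.0099 109.4204
tree:
10.2466
17.2964 4.4633
28.1596 8.4582 1.1209
42.5701 15.6742 2.4401 0.0000
55.0827 28.1596 5.3118 0.0000 0.0000
65.9475 42.5701 11.5634 0.0000 0.0000 0.0000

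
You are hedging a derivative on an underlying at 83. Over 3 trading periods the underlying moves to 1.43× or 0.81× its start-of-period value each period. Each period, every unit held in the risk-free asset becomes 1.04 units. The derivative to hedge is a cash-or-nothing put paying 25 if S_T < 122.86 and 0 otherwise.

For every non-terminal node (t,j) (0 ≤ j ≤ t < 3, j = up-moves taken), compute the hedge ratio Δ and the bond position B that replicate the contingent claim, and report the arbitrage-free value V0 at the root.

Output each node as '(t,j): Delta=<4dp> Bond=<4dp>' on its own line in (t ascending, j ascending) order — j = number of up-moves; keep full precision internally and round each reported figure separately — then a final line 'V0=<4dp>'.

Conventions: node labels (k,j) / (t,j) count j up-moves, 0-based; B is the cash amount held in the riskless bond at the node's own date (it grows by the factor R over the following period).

The replicating-portfolio and risk-neutral prices coincide; use p* = (1.04−0.81)/(1.43−0.81) = 0.3710 for the latter.
Payoffs at expiry: V(3,0)=25.0000, V(3,1)=25.0000, V(3,2)=0.0000, V(3,3)=0.0000
(2,0): S=54.4563. Δ = (V_up−V_dn)/(S_up−S_dn) = (25.0000−25.0000)/(77.8725−44.1096) = 0.0000. V = [p*·25.0000 + (1−p*)·25.0000]/1.04 = 24.0385. B = V − Δ·S = 24.0385.
(2,1): S=96.1389. Δ = (V_up−V_dn)/(S_up−S_dn) = (0.0000−25.0000)/(137.4786−77.8725) = -0.4194. V = [p*·0.0000 + (1−p*)·25.0000]/1.04 = 15.1210. B = V − Δ·S = 55.4435.
(2,2): S=169.7267. Δ = (V_up−V_dn)/(S_up−S_dn) = (0.0000−0.0000)/(242.7092−137.4786) = 0.0000. V = [p*·0.0000 + (1−p*)·0.0000]/1.04 = 0.0000. B = V − Δ·S = 0.0000.
(1,0): S=67.2300. Δ = (V_up−V_dn)/(S_up−S_dn) = (15.1210−24.0385)/(96.1389−54.4563) = -0.2139. V = [p*·15.1210 + (1−p*)·24.0385]/1.04 = 19.9330. B = V − Δ·S = 34.3161.
(1,1): S=118.6900. Δ = (V_up−V_dn)/(S_up−S_dn) = (0.0000−15.1210)/(169.7267−96.1389) = -0.2055. V = [p*·0.0000 + (1−p*)·15.1210]/1.04 = 9.1457. B = V − Δ·S = 33.5344.
(0,0): S=83.0000. Δ = (V_up−V_dn)/(S_up−S_dn) = (9.1457−19.9330)/(118.6900−67.2300) = -0.2096. V = [p*·9.1457 + (1−p*)·19.9330]/1.04 = 15.3186. B = V − Δ·S = 32.7174.
Check: Δ(0,0)·S0 + B(0,0) = 15.3186 = V0.

(0,0): Delta=-0.2096 Bond=32.7174
(1,0): Delta=-0.2139 Bond=34.3161
(1,1): Delta=-0.2055 Bond=33.5344
(2,0): Delta=0.0000 Bond=24.0385
(2,1): Delta=-0.4194 Bond=55.4435
(2,2): Delta=0.0000 Bond=0.0000
V0=15.3186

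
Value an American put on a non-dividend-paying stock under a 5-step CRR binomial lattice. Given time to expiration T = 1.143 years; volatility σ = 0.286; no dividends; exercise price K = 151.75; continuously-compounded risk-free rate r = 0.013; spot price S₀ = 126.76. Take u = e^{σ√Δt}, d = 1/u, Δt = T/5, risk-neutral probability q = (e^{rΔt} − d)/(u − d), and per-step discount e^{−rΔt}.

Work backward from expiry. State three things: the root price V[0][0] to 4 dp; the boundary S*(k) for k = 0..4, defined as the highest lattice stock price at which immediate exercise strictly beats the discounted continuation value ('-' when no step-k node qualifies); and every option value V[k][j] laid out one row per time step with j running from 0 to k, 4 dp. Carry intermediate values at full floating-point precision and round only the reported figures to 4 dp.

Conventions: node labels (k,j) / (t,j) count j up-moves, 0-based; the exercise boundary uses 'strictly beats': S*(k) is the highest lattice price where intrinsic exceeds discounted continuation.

price = 31.0771
boundary = - - 96.4293 110.5594 126.7600
tree:
31.0771
42.3818 18.8621
55.3207 28.4436 8.4624
67.6449 41.1906 14.6290 1.7463
78.3940 55.3207 24.9900 3.3471 0.0000
87.7693 67.6449 41.1906 6.4155 0.0000 0.0000

Δt=0.22860, u=1.14653, d=0.87219, q=0.47672, disc=e^(-rΔt)=0.99703
k=5 terminal: V=max(K-S,0) → 87.7693 67.6449 41.1906 6.4155 0.0000 0.0000
k=4: j=0 S=73.3560 intr=78.3940 cont=77.9437 V=78.3940[EX]; j=1 S=96.4293 intr=55.3207 cont=54.8704 V=55.3207[EX]; j=2 S=126.7600 intr=24.9900 cont=24.5397 V=24.9900[EX]; j=3 S=166.6309 intr=0.0000 cont=3.3471 V=3.3471[hold]; j=4 S=219.0426 intr=0.0000 cont=0.0000 V=0.0000[hold]  S*(4)=126.7600
k=3: j=0 S=84.1051 intr=67.6449 cont=67.1946 V=67.6449[EX]; j=1 S=110.5594 intr=41.1906 cont=40.7403 V=41.1906[EX]; j=2 S=145.3345 intr=6.4155 cont=14.6290 V=14.6290[hold]; j=3 S=191.0478 intr=0.0000 cont=1.7463 V=1.7463[hold]  S*(3)=110.5594
k=2: j=0 S=96.4293 intr=55.3207 cont=54.8704 V=55.3207[EX]; j=1 S=126.7600 intr=24.9900 cont=28.4436 V=28.4436[hold]; j=2 S=166.6309 intr=0.0000 cont=8.4624 V=8.4624[hold]  S*(2)=96.4293
k=1: j=0 S=110.5594 intr=41.1906 cont=42.3818 V=42.3818[hold]; j=1 S=145.3345 intr=6.4155 cont=18.8621 V=18.8621[hold]  S*(1)=-
k=0: j=0 S=126.7600 intr=24.9900 cont=31.0771 V=31.0771[hold]  S*(0)=-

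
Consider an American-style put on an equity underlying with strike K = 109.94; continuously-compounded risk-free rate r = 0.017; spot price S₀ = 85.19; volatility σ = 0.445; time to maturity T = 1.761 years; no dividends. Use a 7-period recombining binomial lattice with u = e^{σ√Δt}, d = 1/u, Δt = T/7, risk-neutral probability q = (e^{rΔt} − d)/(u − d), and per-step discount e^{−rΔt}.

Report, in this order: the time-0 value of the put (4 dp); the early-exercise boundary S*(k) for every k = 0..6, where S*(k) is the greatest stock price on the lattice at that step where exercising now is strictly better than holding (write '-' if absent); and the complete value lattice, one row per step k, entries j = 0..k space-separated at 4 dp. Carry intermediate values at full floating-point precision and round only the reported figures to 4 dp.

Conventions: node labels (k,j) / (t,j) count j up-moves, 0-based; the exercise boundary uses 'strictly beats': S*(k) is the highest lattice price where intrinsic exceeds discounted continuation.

price = 34.9986
boundary = - - - 43.6101 54.5156 68.1483 85.1900
tree:
34.9986
44.9101 23.4067
55.6500 32.4154 12.7914
66.3299 43.3288 19.5940 4.7295
75.0538 55.4244 29.1885 8.2379 0.5540
82.0326 66.3299 41.7917 14.3041 1.0189 0.0000
87.6153 75.0538 55.4244 24.7500 1.8740 0.0000 0.0000
92.0812 82.0326 66.3299 41.7917 3.4467 0.0000 0.0000 0.0000

Δt=0.25157, u=1.25007, d=0.79996, q=0.45395, disc=e^(-rΔt)=0.99573
k=7 terminal: V=max(K-S,0) → 92.0812 82.0326 66.3299 41.7917 3.4467 0.0000 0.0000 0.0000
k=6: j=0 S=22.3247 intr=87.6153 cont=87.1461 V=87.6153[EX]; j=1 S=34.8862 intr=75.0538 cont=74.5846 V=75.0538[EX]; j=2 S=54.5156 intr=55.4244 cont=54.9552 V=55.4244[EX]; j=3 S=85.1900 intr=24.7500 cont=24.2808 V=24.7500[EX]; j=4 S=133.1239 intr=0.0000 cont=1.8740 V=1.8740[hold]; j=5 S=208.0289 intr=0.0000 cont=0.0000 V=0.0000[hold]; j=6 S=325.0806 intr=0.0000 cont=0.0000 V=0.0000[hold]  S*(6)=85.1900
k=5: j=0 S=27.9074 intr=82.0326 cont=81.5634 V=82.0326[EX]; j=1 S=43.6101 intr=66.3299 cont=65.8607 V=66.3299[EX]; j=2 S=68.1483 intr=41.7917 cont=41.3225 V=41.7917[EX]; j=3 S=106.4933 intr=3.4467 cont=14.3041 V=14.3041[hold]; j=4 S=166.4140 intr=0.0000 cont=1.0189 V=1.0189[hold]; j=5 S=260.0503 intr=0.0000 cont=0.0000 V=0.0000[hold]  S*(5)=68.1483
k=4: j=0 S=34.8862 intr=75.0538 cont=74.5846 V=75.0538[EX]; j=1 S=54.5156 intr=55.4244 cont=54.9552 V=55.4244[EX]; j=2 S=85.1900 intr=24.7500 cont=29.1885 V=29.1885[hold]; j=3 S=133.1239 intr=0.0000 cont=8.2379 V=8.2379[hold]; j=4 S=208.0289 intr=0.0000 cont=0.5540 V=0.5540[hold]  S*(4)=54.5156
k=3: j=0 S=43.6101 intr=66.3299 cont=65.8607 V=66.3299[EX]; j=1 S=68.1483 intr=41.7917 cont=43.3288 V=43.3288[hold]; j=2 S=106.4933 intr=3.4467 cont=19.5940 V=19.5940[hold]; j=3 S=166.4140 intr=0.0000 cont=4.7295 V=4.7295[hold]  S*(3)=43.6101
k=2: j=0 S=54.5156 intr=55.4244 cont=55.6500 V=55.6500[hold]; j=1 S=85.1900 intr=24.7500 cont=32.4154 V=32.4154[hold]; j=2 S=133.1239 intr=0.0000 cont=12.7914 V=12.7914[hold]  S*(2)=-
k=1: j=0 S=68.1483 intr=41.7917 cont=44.9101 V=44.9101[hold]; j=1 S=106.4933 intr=3.4467 cont=23.4067 V=23.4067[hold]  S*(1)=-
k=0: j=0 S=85.1900 intr=24.7500 cont=34.9986 V=34.9986[hold]  S*(0)=-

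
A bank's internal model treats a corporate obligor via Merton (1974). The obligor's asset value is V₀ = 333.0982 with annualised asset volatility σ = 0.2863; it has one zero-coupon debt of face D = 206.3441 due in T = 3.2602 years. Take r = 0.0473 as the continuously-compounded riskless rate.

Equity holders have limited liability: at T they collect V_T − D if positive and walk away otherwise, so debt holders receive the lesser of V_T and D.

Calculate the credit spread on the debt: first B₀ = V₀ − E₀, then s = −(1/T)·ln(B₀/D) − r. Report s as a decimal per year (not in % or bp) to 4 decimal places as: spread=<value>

Apply the equity-as-call identities (strike 206.3441, horizon 3.2602 years):
d₁ = [ln(V₀/D) + (r + σ²/2)T] / (σ√T)
   = [ln(333.0982/206.3441) + (0.0473 + 0.5·0.2863²)·3.2602] / (0.2863·√3.2602)
   = [0.478892 + 0.287823] / 0.516944 = 1.483169
d₂ = d₁ − σ√T = 1.483169 − 0.516944 = 0.966225
N(d₁) = 0.930985,  N(d₂) = 0.833034,  e^(−rT) = 0.857094
E₀ = V₀·N(d₁) − D·e^(−rT)·N(d₂)
   = 333.0982·0.930985 − 206.3441·0.857094·0.833034 = 162.782137
B₀ = V₀ − E₀ = 333.0982 − 162.782137 = 170.316063
spread = −(1/T)·ln(B₀/D) − r = −(1/3.2602)·ln(170.316063/206.3441) − 0.0473 = 0.01155812

spread=0.0116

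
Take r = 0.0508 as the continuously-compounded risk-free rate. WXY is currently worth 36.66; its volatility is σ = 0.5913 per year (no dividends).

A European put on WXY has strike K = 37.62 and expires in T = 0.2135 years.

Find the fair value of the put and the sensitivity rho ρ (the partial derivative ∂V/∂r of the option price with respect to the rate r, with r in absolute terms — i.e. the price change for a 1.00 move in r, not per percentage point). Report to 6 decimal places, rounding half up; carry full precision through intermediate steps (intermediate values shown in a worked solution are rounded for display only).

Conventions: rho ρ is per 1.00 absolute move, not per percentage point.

price = 4.296672
ρ = -4.575993

σ√T = 0.5913·√0.2135 = 0.273216
d₁ = (ln(S/K) + (r+σ²/2)T) / (σ√T) = (ln(36.66/37.62) + (0.0508+0.5913²/2)·0.2135) / 0.273216 = (-0.025850 + 0.048169) / 0.273216 = 0.081693
d₂ = d₁ − σ√T = 0.081693 − 0.273216 = -0.191524
e^{−rT} = 0.989213
N(−d₁) = 0.467445,  N(−d₂) = 0.575942
Put price V = K·e^{−rT}·N(−d₂) − S·N(−d₁) = 21.433224 − 17.136551 = 4.296672
ρ = −K·T·e^{−rT}·N(−d₂) = -4.575993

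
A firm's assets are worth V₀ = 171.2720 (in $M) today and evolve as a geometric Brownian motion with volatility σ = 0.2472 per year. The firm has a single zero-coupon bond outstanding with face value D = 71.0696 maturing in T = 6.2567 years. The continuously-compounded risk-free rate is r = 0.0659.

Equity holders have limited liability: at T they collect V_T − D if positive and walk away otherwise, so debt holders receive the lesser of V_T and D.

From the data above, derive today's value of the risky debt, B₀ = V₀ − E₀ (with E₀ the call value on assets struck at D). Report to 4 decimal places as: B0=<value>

Apply the equity-as-call identities (strike 71.0696, horizon 6.2567 years):
d₁ = [ln(V₀/D) + (r + σ²/2)T] / (σ√T)
   = [ln(171.2720/71.0696) + (0.0659 + 0.5·0.2472²)·6.2567] / (0.2472·√6.2567)
   = [0.879593 + 0.603483] / 0.618331 = 2.398515
d₂ = d₁ − σ√T = 2.398515 − 0.618331 = 1.780184
N(d₁) = 0.991769,  N(d₂) = 0.962477,  e^(−rT) = 0.662115
E₀ = V₀·N(d₁) − D·e^(−rT)·N(d₂)
   = 171.2720·0.991769 − 71.0696·0.662115·0.962477 = 124.571749
B₀ = V₀ − E₀ = 171.2720 − 124.571749 = 46.700251

B0=46.7003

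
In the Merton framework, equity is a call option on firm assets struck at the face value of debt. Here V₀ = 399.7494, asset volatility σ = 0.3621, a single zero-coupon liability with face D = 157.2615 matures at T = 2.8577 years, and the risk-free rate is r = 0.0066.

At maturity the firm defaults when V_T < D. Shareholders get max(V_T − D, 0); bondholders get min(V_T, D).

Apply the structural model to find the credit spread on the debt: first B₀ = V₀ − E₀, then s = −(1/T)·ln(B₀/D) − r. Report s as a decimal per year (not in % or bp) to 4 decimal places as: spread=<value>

With assets at 399.7494 and a single debt payment of 157.2615 at 2.8577 years:
d₁ = [ln(V₀/D) + (r + σ²/2)T] / (σ√T)
   = [ln(399.7494/157.2615) + (0.0066 + 0.5·0.3621²)·2.8577] / (0.3621·√2.8577)
   = [0.932928 + 0.206207] / 0.612120 = 1.860965
d₂ = d₁ − σ√T = 1.860965 − 0.612120 = 1.248844
N(d₁) = 0.968625,  N(d₂) = 0.894139,  e^(−rT) = 0.981316
E₀ = V₀·N(d₁) − D·e^(−rT)·N(d₂)
   = 399.7494·0.968625 − 157.2615·0.981316·0.894139 = 249.221026
B₀ = V₀ − E₀ = 399.7494 − 249.221026 = 150.528374
spread = −(1/T)·ln(B₀/D) − r = −(1/2.8577)·ln(150.528374/157.2615) − 0.0066 = 0.00871246

spread=0.0087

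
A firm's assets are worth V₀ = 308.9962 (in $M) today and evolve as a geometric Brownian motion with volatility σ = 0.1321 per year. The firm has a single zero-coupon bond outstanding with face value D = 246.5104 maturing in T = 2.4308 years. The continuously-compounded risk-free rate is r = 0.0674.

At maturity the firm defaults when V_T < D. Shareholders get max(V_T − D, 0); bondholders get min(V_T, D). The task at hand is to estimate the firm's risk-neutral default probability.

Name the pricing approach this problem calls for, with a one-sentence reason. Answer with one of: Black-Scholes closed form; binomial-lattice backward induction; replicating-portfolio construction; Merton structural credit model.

Key observation: the question is about default risk generated by asset-value dynamics against a debt face of 246.5104 — the structural framework prices exactly that.

framework: Merton structural credit model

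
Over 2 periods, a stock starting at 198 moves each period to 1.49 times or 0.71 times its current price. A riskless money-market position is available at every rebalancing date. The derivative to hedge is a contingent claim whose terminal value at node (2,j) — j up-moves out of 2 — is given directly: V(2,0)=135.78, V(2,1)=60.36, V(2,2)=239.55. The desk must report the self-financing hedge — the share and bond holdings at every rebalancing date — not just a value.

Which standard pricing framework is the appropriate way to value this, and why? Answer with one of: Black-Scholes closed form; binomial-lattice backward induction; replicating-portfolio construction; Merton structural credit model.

framework: replicating-portfolio construction

Key observation: the mandate to exhibit the hedge at every date and state singles out the replicating-portfolio construction on the 2-period tree with factors 1.49 and 0.71 from 198.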